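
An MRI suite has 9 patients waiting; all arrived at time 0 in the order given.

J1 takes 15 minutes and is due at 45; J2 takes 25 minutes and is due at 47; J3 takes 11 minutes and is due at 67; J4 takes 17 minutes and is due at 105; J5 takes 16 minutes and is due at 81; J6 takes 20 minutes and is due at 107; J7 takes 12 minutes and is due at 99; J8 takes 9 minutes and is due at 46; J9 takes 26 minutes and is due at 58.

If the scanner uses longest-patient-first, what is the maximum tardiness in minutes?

105

LPT (decreasing processing time): J9 J2 J6 J4 J5 J1 J7 J3 J8.
J9: 0→26, due 58, tardiness 0
J2: 26→51, due 47, tardiness 4
J6: 51→71, due 107, tardiness 0
J4: 71→88, due 105, tardiness 0
J5: 88→104, due 81, tardiness 23
J1: 104→119, due 45, tardiness 74
J7: 119→131, due 99, tardiness 32
J3: 131→142, due 67, tardiness 75
J8: 142→151, due 46, tardiness 105
Maximum = 105.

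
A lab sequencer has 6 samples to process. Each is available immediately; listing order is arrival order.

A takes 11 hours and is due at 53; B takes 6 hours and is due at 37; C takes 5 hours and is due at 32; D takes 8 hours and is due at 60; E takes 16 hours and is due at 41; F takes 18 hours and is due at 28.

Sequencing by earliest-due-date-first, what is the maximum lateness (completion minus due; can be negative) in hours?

4

EDD (increasing due date): F C B E A D.
F: 0→18, due 28, lateness -10
C: 18→23, due 32, lateness -9
B: 23→29, due 37, lateness -8
E: 29→45, due 41, lateness 4
A: 45→56, due 53, lateness 3
D: 56→64, due 60, lateness 4
Maximum = 4.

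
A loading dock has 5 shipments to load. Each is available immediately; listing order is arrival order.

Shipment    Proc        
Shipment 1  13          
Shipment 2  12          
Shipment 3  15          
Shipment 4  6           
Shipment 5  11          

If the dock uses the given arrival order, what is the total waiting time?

124

FIFO (arrival order): Shipment 1 Shipment 2 Shipment 3 Shipment 4 Shipment 5.
Shipment 1: waits 0, runs 0→13
Shipment 2: waits 13, runs 13→25
Shipment 3: waits 25, runs 25→40
Shipment 4: waits 40, runs 40→46
Shipment 5: waits 46, runs 46→57
Sum = 0+13+25+40+46 = 124.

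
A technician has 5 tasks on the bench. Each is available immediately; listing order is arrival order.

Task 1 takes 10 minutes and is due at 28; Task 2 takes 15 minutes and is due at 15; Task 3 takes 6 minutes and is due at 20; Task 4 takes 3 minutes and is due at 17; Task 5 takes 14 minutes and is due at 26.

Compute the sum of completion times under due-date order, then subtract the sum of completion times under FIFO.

EDD (increasing due date): Task 2 Task 4 Task 3 Task 5 Task 1.
Task 2: 0→15
Task 4: 15→18
Task 3: 18→24
Task 5: 24→38
Task 1: 38→48
Sum = 15+18+24+38+48 = 143.
FIFO (arrival order): Task 1 Task 2 Task 3 Task 4 Task 5.
Task 1: 0→10
Task 2: 10→25
Task 3: 25→31
Task 4: 31→34
Task 5: 34→48
Sum = 10+25+31+34+48 = 148.
Difference = 143 − 148 = -5.

-5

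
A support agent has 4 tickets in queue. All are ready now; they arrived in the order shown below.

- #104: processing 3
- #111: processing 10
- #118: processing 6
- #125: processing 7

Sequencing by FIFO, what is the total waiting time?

FIFO (arrival order): #104 #111 #118 #125.
#104: waits 0, runs 0→3
#111: waits 3, runs 3→13
#118: waits 13, runs 13→19
#125: waits 19, runs 19→26
Sum = 0+3+13+19 = 35.

35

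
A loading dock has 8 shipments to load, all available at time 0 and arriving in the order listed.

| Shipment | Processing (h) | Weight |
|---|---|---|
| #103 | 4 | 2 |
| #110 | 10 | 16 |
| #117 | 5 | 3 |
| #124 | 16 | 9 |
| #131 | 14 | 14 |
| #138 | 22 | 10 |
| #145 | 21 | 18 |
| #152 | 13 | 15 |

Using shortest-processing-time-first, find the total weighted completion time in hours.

4565

SPT (increasing processing time): #103 #117 #110 #152 #131 #124 #145 #138.
#103: finishes 4, weight 2, w·C = 8
#117: finishes 9, weight 3, w·C = 27
#110: finishes 19, weight 16, w·C = 304
#152: finishes 32, weight 15, w·C = 480
#131: finishes 46, weight 14, w·C = 644
#124: finishes 62, weight 9, w·C = 558
#145: finishes 83, weight 18, w·C = 1494
#138: finishes 105, weight 10, w·C = 1050
Sum = 8+27+304+480+644+558+1494+1050 = 4565.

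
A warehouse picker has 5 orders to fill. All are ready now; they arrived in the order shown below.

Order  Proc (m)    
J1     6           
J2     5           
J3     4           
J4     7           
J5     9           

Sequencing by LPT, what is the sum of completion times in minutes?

105

LPT (decreasing processing time): J5 J4 J1 J2 J3.
J5: 0→9
J4: 9→16
J1: 16→22
J2: 22→27
J3: 27→31
Sum = 9+16+22+27+31 = 105.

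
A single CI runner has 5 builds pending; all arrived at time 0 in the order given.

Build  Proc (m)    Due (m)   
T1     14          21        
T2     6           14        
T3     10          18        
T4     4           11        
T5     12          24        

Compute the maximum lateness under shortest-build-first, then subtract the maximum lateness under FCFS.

2

SPT (increasing processing time): T4 T2 T3 T5 T1.
T4: 0→4, due 11, lateness -7
T2: 4→10, due 14, lateness -4
T3: 10→20, due 18, lateness 2
T5: 20→32, due 24, lateness 8
T1: 32→46, due 21, lateness 25
Maximum = 25.
FIFO (arrival order): T1 T2 T3 T4 T5.
T1: 0→14, due 21, lateness -7
T2: 14→20, due 14, lateness 6
T3: 20→30, due 18, lateness 12
T4: 30→34, due 11, lateness 23
T5: 34→46, due 24, lateness 22
Maximum = 23.
Difference = 25 − 23 = 2.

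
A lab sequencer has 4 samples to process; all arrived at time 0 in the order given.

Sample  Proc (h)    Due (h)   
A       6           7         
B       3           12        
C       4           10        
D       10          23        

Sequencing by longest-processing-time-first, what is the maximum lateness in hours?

LPT (decreasing processing time): D A C B.
D: 0→10, due 23, lateness -13
A: 10→16, due 7, lateness 9
C: 16→20, due 10, lateness 10
B: 20→23, due 12, lateness 11
Maximum = 11.

11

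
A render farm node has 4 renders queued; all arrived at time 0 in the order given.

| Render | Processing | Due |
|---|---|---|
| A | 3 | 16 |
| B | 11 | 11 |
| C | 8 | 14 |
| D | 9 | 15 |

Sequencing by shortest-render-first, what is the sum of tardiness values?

25

SPT (increasing processing time): A C D B.
A: 0→3, due 16, tardiness 0
C: 3→11, due 14, tardiness 0
D: 11→20, due 15, tardiness 5
B: 20→31, due 11, tardiness 20
Sum = 0+0+5+20 = 25.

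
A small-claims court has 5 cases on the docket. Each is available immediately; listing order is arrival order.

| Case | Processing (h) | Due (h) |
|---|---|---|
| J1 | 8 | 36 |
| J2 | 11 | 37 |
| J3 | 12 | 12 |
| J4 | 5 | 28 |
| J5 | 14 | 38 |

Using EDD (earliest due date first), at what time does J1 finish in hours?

EDD (increasing due date): J3 J4 J1 J2 J5.
J3: 0→12
J4: 12→17
J1: 17→25

25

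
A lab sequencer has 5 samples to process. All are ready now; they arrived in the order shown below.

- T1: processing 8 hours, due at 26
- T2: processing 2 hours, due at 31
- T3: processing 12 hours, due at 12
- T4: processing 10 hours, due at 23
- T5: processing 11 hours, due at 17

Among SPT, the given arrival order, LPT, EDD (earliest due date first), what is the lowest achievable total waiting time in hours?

SPT (increasing processing time): T2 T1 T4 T5 T3.
T2: waits 0, runs 0→2
T1: waits 2, runs 2→10
T4: waits 10, runs 10→20
T5: waits 20, runs 20→31
T3: waits 31, runs 31→43
Sum = 0+2+10+20+31 = 63.
FIFO (arrival order): T1 T2 T3 T4 T5.
T1: waits 0, runs 0→8
T2: waits 8, runs 8→10
T3: waits 10, runs 10→22
T4: waits 22, runs 22→32
T5: waits 32, runs 32→43
Sum = 0+8+10+22+32 = 72.
LPT (decreasing processing time): T3 T5 T4 T1 T2.
T3: waits 0, runs 0→12
T5: waits 12, runs 12→23
T4: waits 23, runs 23→33
T1: waits 33, runs 33→41
T2: waits 41, runs 41→43
Sum = 0+12+23+33+41 = 109.
EDD (increasing due date): T3 T5 T4 T1 T2.
T3: waits 0, runs 0→12
T5: waits 12, runs 12→23
T4: waits 23, runs 23→33
T1: waits 33, runs 33→41
T2: waits 41, runs 41→43
Sum = 0+12+23+33+41 = 109.
SPT 63, FIFO 72, LPT 109, EDD 109 → minimum 63.

63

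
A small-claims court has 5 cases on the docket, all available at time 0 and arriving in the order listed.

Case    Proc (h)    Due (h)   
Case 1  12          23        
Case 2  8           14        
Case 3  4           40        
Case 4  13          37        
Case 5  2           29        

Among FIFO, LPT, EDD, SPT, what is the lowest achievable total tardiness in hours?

0

FIFO (arrival order): Case 1 Case 2 Case 3 Case 4 Case 5.
Case 1: 0→12, due 23, tardiness 0
Case 2: 12→20, due 14, tardiness 6
Case 3: 20→24, due 40, tardiness 0
Case 4: 24→37, due 37, tardiness 0
Case 5: 37→39, due 29, tardiness 10
Sum = 0+6+0+0+10 = 16.
LPT (decreasing processing time): Case 4 Case 1 Case 2 Case 3 Case 5.
Case 4: 0→13, due 37, tardiness 0
Case 1: 13→25, due 23, tardiness 2
Case 2: 25→33, due 14, tardiness 19
Case 3: 33→37, due 40, tardiness 0
Case 5: 37→39, due 29, tardiness 10
Sum = 0+2+19+0+10 = 31.
EDD (increasing due date): Case 2 Case 1 Case 5 Case 4 Case 3.
Case 2: 0→8, due 14, tardiness 0
Case 1: 8→20, due 23, tardiness 0
Case 5: 20→22, due 29, tardiness 0
Case 4: 22→35, due 37, tardiness 0
Case 3: 35→39, due 40, tardiness 0
Sum = 0+0+0+0+0 = 0.
SPT (increasing processing time): Case 5 Case 3 Case 2 Case 1 Case 4.
Case 5: 0→2, due 29, tardiness 0
Case 3: 2→6, due 40, tardiness 0
Case 2: 6→14, due 14, tardiness 0
Case 1: 14→26, due 23, tardiness 3
Case 4: 26→39, due 37, tardiness 2
Sum = 0+0+0+3+2 = 5.
FIFO 16, LPT 31, EDD 0, SPT 5 → minimum 0.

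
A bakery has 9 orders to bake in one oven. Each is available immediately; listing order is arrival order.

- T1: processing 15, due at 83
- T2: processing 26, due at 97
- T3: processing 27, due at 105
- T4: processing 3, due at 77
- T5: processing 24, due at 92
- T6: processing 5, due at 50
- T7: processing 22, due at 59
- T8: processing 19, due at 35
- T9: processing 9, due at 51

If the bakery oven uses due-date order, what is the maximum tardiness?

EDD (increasing due date): T8 T6 T9 T7 T4 T1 T5 T2 T3.
T8: 0→19, due 35, tardiness 0
T6: 19→24, due 50, tardiness 0
T9: 24→33, due 51, tardiness 0
T7: 33→55, due 59, tardiness 0
T4: 55→58, due 77, tardiness 0
T1: 58→73, due 83, tardiness 0
T5: 73→97, due 92, tardiness 5
T2: 97→123, due 97, tardiness 26
T3: 123→150, due 105, tardiness 45
Maximum = 45.

45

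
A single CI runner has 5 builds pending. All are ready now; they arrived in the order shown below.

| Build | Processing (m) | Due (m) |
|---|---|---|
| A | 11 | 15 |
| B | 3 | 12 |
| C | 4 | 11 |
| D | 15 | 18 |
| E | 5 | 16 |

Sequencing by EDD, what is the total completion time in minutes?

EDD (increasing due date): C B A E D.
C: 0→4
B: 4→7
A: 7→18
E: 18→23
D: 23→38
Sum = 4+7+18+23+38 = 90.

90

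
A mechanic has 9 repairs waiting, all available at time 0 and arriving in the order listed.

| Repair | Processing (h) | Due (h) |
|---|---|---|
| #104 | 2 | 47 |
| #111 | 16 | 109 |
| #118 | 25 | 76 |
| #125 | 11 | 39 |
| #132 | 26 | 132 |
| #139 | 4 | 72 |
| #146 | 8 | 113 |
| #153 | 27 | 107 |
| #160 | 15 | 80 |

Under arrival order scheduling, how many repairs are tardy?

4

FIFO (arrival order): #104 #111 #118 #125 #132 #139 #146 #153 #160.
#104: 0→2, due 47, tardiness 0
#111: 2→18, due 109, tardiness 0
#118: 18→43, due 76, tardiness 0
#125: 43→54, due 39, tardiness 15
#132: 54→80, due 132, tardiness 0
#139: 80→84, due 72, tardiness 12
#146: 84→92, due 113, tardiness 0
#153: 92→119, due 107, tardiness 12
#160: 119→134, due 80, tardiness 54
Late repairs: 4.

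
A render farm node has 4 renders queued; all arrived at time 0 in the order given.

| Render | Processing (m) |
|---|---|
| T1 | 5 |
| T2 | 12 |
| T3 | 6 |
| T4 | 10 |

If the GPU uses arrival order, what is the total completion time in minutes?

FIFO (arrival order): T1 T2 T3 T4.
T1: 0→5
T2: 5→17
T3: 17→23
T4: 23→33
Sum = 5+17+23+33 = 78.

78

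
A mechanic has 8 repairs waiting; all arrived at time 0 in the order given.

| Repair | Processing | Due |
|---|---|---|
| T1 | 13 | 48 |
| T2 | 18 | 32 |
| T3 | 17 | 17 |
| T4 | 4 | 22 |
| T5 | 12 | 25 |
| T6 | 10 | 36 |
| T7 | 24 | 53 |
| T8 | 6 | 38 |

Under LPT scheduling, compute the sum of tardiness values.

337

LPT (decreasing processing time): T7 T2 T3 T1 T5 T6 T8 T4.
T7: 0→24, due 53, tardiness 0
T2: 24→42, due 32, tardiness 10
T3: 42→59, due 17, tardiness 42
T1: 59→72, due 48, tardiness 24
T5: 72→84, due 25, tardiness 59
T6: 84→94, due 36, tardiness 58
T8: 94→100, due 38, tardiness 62
T4: 100→104, due 22, tardiness 82
Sum = 0+10+42+24+59+58+62+82 = 337.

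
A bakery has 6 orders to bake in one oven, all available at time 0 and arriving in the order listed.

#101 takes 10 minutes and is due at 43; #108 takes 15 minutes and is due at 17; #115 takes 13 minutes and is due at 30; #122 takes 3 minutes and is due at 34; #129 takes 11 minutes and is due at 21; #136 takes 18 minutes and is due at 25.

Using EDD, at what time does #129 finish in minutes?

26

EDD (increasing due date): #108 #129 #136 #115 #122 #101.
#108: 0→15
#129: 15→26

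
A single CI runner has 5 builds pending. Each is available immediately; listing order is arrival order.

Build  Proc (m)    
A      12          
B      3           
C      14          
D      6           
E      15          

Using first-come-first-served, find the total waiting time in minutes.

FIFO (arrival order): A B C D E.
A: waits 0, runs 0→12
B: waits 12, runs 12→15
C: waits 15, runs 15→29
D: waits 29, runs 29→35
E: waits 35, runs 35→50
Sum = 0+12+15+29+35 = 91.

91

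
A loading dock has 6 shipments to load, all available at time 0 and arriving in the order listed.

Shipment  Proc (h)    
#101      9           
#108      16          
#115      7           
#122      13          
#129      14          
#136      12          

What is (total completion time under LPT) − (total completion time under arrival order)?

LPT (decreasing processing time): #108 #129 #122 #136 #101 #115.
#108: 0→16
#129: 16→30
#122: 30→43
#136: 43→55
#101: 55→64
#115: 64→71
Sum = 16+30+43+55+64+71 = 279.
FIFO (arrival order): #101 #108 #115 #122 #129 #136.
#101: 0→9
#108: 9→25
#115: 25→32
#122: 32→45
#129: 45→59
#136: 59→71
Sum = 9+25+32+45+59+71 = 241.
Difference = 279 − 241 = 38.

38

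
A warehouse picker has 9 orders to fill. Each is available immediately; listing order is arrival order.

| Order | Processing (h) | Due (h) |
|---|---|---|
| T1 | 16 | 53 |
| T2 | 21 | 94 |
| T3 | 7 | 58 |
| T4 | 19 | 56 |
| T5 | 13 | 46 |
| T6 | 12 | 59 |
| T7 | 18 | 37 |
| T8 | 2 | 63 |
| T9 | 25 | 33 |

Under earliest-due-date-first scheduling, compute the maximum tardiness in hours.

51

EDD (increasing due date): T9 T7 T5 T1 T4 T3 T6 T8 T2.
T9: 0→25, due 33, tardiness 0
T7: 25→43, due 37, tardiness 6
T5: 43→56, due 46, tardiness 10
T1: 56→72, due 53, tardiness 19
T4: 72→91, due 56, tardiness 35
T3: 91→98, due 58, tardiness 40
T6: 98→110, due 59, tardiness 51
T8: 110→112, due 63, tardiness 49
T2: 112→133, due 94, tardiness 39
Maximum = 51.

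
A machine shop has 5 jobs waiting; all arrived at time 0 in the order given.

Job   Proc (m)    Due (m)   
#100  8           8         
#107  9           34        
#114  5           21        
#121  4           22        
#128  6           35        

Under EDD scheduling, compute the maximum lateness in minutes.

0

EDD (increasing due date): #100 #114 #121 #107 #128.
#100: 0→8, due 8, lateness 0
#114: 8→13, due 21, lateness -8
#121: 13→17, due 22, lateness -5
#107: 17→26, due 34, lateness -8
#128: 26→32, due 35, lateness -3
Maximum = 0.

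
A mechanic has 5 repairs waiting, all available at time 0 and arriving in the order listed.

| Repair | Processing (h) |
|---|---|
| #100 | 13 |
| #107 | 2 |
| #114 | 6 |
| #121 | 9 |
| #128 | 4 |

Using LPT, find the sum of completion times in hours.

129

LPT (decreasing processing time): #100 #121 #114 #128 #107.
#100: 0→13
#121: 13→22
#114: 22→28
#128: 28→32
#107: 32→34
Sum = 13+22+28+32+34 = 129.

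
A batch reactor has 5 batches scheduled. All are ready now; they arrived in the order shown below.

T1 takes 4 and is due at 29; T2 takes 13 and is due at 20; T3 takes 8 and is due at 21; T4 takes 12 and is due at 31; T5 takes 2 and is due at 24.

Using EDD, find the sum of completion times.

123

EDD (increasing due date): T2 T3 T5 T1 T4.
T2: 0→13
T3: 13→21
T5: 21→23
T1: 23→27
T4: 27→39
Sum = 13+21+23+27+39 = 123.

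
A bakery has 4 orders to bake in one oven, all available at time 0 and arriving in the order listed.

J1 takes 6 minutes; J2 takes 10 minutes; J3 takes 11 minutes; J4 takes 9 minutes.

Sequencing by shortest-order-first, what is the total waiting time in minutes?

46

SPT (increasing processing time): J1 J4 J2 J3.
J1: waits 0, runs 0→6
J4: waits 6, runs 6→15
J2: waits 15, runs 15→25
J3: waits 25, runs 25→36
Sum = 0+6+15+25 = 46.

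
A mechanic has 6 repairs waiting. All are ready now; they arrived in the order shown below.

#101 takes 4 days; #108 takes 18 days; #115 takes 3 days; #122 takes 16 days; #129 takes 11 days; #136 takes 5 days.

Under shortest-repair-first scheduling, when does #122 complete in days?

39

SPT (increasing processing time): #115 #101 #136 #129 #122 #108.
#115: 0→3
#101: 3→7
#136: 7→12
#129: 12→23
#122: 23→39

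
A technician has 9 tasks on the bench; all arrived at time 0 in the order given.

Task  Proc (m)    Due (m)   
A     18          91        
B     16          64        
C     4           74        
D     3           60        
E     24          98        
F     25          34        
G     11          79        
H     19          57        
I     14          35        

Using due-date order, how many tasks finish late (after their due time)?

8

EDD (increasing due date): F I H D B C G A E.
F: 0→25, due 34, tardiness 0
I: 25→39, due 35, tardiness 4
H: 39→58, due 57, tardiness 1
D: 58→61, due 60, tardiness 1
B: 61→77, due 64, tardiness 13
C: 77→81, due 74, tardiness 7
G: 81→92, due 79, tardiness 13
A: 92→110, due 91, tardiness 19
E: 110→134, due 98, tardiness 36
Late tasks: 8.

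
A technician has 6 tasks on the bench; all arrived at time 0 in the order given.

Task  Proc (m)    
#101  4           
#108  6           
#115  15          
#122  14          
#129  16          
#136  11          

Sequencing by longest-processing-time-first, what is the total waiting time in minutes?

LPT (decreasing processing time): #129 #115 #122 #136 #108 #101.
#129: waits 0, runs 0→16
#115: waits 16, runs 16→31
#122: waits 31, runs 31→45
#136: waits 45, runs 45→56
#108: waits 56, runs 56→62
#101: waits 62, runs 62→66
Sum = 0+16+31+45+56+62 = 210.

210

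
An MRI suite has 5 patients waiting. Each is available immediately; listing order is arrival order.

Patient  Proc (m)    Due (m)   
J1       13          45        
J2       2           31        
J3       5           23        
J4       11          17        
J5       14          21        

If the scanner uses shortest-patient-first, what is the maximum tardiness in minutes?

24

SPT (increasing processing time): J2 J3 J4 J1 J5.
J2: 0→2, due 31, tardiness 0
J3: 2→7, due 23, tardiness 0
J4: 7→18, due 17, tardiness 1
J1: 18→31, due 45, tardiness 0
J5: 31→45, due 21, tardiness 24
Maximum = 24.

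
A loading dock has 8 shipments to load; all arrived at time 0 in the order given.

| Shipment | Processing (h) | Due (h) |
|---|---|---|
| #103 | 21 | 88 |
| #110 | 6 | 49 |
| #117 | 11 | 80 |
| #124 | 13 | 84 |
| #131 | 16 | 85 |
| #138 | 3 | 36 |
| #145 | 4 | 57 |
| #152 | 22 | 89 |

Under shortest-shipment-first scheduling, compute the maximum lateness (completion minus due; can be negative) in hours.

7

SPT (increasing processing time): #138 #145 #110 #117 #124 #131 #103 #152.
#138: 0→3, due 36, lateness -33
#145: 3→7, due 57, lateness -50
#110: 7→13, due 49, lateness -36
#117: 13→24, due 80, lateness -56
#124: 24→37, due 84, lateness -47
#131: 37→53, due 85, lateness -32
#103: 53→74, due 88, lateness -14
#152: 74→96, due 89, lateness 7
Maximum = 7.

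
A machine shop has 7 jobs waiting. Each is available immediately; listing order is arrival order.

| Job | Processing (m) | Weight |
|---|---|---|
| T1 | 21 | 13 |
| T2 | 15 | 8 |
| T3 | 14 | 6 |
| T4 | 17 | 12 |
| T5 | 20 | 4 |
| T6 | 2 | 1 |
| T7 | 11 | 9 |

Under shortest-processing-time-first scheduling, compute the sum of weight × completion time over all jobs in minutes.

2941

SPT (increasing processing time): T6 T7 T3 T2 T4 T5 T1.
T6: finishes 2, weight 1, w·C = 2
T7: finishes 13, weight 9, w·C = 117
T3: finishes 27, weight 6, w·C = 162
T2: finishes 42, weight 8, w·C = 336
T4: finishes 59, weight 12, w·C = 708
T5: finishes 79, weight 4, w·C = 316
T1: finishes 100, weight 13, w·C = 1300
Sum = 2+117+162+336+708+316+1300 = 2941.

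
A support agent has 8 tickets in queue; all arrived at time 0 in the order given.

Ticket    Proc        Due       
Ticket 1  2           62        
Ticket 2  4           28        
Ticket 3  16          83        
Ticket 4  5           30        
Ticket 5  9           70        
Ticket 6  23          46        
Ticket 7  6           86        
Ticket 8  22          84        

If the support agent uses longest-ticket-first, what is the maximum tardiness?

57

LPT (decreasing processing time): Ticket 6 Ticket 8 Ticket 3 Ticket 5 Ticket 7 Ticket 4 Ticket 2 Ticket 1.
Ticket 6: 0→23, due 46, tardiness 0
Ticket 8: 23→45, due 84, tardiness 0
Ticket 3: 45→61, due 83, tardiness 0
Ticket 5: 61→70, due 70, tardiness 0
Ticket 7: 70→76, due 86, tardiness 0
Ticket 4: 76→81, due 30, tardiness 51
Ticket 2: 81→85, due 28, tardiness 57
Ticket 1: 85→87, due 62, tardiness 25
Maximum = 57.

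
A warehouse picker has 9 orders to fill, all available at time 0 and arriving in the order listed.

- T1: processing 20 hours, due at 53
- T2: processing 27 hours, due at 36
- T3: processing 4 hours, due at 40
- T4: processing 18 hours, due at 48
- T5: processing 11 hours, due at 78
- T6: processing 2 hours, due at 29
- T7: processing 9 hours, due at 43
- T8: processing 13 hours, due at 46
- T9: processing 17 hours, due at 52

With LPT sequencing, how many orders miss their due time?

7

LPT (decreasing processing time): T2 T1 T4 T9 T8 T5 T7 T3 T6.
T2: 0→27, due 36, tardiness 0
T1: 27→47, due 53, tardiness 0
T4: 47→65, due 48, tardiness 17
T9: 65→82, due 52, tardiness 30
T8: 82→95, due 46, tardiness 49
T5: 95→106, due 78, tardiness 28
T7: 106→115, due 43, tardiness 72
T3: 115→119, due 40, tardiness 79
T6: 119→121, due 29, tardiness 92
Late orders: 7.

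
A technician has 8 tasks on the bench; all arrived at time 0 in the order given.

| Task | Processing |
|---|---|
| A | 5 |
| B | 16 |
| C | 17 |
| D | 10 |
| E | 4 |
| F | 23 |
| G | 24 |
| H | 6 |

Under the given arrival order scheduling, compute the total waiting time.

FIFO (arrival order): A B C D E F G H.
A: waits 0, runs 0→5
B: waits 5, runs 5→21
C: waits 21, runs 21→38
D: waits 38, runs 38→48
E: waits 48, runs 48→52
F: waits 52, runs 52→75
G: waits 75, runs 75→99
H: waits 99, runs 99→105
Sum = 0+5+21+38+48+52+75+99 = 338.

338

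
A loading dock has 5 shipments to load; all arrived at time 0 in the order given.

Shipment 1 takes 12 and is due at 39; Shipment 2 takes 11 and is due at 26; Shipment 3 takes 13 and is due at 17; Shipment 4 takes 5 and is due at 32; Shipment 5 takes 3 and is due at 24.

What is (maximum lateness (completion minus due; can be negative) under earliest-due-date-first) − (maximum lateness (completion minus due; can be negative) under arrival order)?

-15

EDD (increasing due date): Shipment 3 Shipment 5 Shipment 2 Shipment 4 Shipment 1.
Shipment 3: 0→13, due 17, lateness -4
Shipment 5: 13→16, due 24, lateness -8
Shipment 2: 16→27, due 26, lateness 1
Shipment 4: 27→32, due 32, lateness 0
Shipment 1: 32→44, due 39, lateness 5
Maximum = 5.
FIFO (arrival order): Shipment 1 Shipment 2 Shipment 3 Shipment 4 Shipment 5.
Shipment 1: 0→12, due 39, lateness -27
Shipment 2: 12→23, due 26, lateness -3
Shipment 3: 23→36, due 17, lateness 19
Shipment 4: 36→41, due 32, lateness 9
Shipment 5: 41→44, due 24, lateness 20
Maximum = 20.
Difference = 5 − 20 = -15.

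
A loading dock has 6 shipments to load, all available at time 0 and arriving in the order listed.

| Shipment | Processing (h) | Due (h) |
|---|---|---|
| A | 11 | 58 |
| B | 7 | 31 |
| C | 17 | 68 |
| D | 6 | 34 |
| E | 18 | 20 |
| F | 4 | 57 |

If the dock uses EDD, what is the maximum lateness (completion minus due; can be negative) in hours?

-2

EDD (increasing due date): E B D F A C.
E: 0→18, due 20, lateness -2
B: 18→25, due 31, lateness -6
D: 25→31, due 34, lateness -3
F: 31→35, due 57, lateness -22
A: 35→46, due 58, lateness -12
C: 46→63, due 68, lateness -5
Maximum = -2.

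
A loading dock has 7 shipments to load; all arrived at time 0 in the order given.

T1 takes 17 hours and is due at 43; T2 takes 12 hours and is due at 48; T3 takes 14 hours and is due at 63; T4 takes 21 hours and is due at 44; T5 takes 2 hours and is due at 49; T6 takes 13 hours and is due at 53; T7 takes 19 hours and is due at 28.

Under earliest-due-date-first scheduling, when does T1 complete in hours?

36

EDD (increasing due date): T7 T1 T4 T2 T5 T6 T3.
T7: 0→19
T1: 19→36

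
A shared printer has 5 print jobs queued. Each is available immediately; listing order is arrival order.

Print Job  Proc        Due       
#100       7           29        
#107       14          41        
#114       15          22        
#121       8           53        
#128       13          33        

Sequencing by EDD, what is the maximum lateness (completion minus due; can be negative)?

EDD (increasing due date): #114 #100 #128 #107 #121.
#114: 0→15, due 22, lateness -7
#100: 15→22, due 29, lateness -7
#128: 22→35, due 33, lateness 2
#107: 35→49, due 41, lateness 8
#121: 49→57, due 53, lateness 4
Maximum = 8.

8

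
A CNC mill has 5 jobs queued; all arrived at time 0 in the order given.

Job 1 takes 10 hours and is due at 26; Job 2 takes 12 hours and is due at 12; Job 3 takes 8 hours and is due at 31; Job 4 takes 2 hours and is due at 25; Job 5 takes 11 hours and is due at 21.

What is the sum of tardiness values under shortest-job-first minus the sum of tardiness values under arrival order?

SPT (increasing processing time): Job 4 Job 3 Job 1 Job 5 Job 2.
Job 4: 0→2, due 25, tardiness 0
Job 3: 2→10, due 31, tardiness 0
Job 1: 10→20, due 26, tardiness 0
Job 5: 20→31, due 21, tardiness 10
Job 2: 31→43, due 12, tardiness 31
Sum = 0+0+0+10+31 = 41.
FIFO (arrival order): Job 1 Job 2 Job 3 Job 4 Job 5.
Job 1: 0→10, due 26, tardiness 0
Job 2: 10→22, due 12, tardiness 10
Job 3: 22→30, due 31, tardiness 0
Job 4: 30→32, due 25, tardiness 7
Job 5: 32→43, due 21, tardiness 22
Sum = 0+10+0+7+22 = 39.
Difference = 41 − 39 = 2.

2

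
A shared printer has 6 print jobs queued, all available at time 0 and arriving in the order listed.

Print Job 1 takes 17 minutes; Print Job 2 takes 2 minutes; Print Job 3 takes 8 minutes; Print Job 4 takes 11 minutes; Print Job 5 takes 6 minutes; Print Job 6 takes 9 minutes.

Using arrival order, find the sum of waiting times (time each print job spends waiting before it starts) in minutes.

145

FIFO (arrival order): Print Job 1 Print Job 2 Print Job 3 Print Job 4 Print Job 5 Print Job 6.
Print Job 1: waits 0, runs 0→17
Print Job 2: waits 17, runs 17→19
Print Job 3: waits 19, runs 19→27
Print Job 4: waits 27, runs 27→38
Print Job 5: waits 38, runs 38→44
Print Job 6: waits 44, runs 44→53
Sum = 0+17+19+27+38+44 = 145.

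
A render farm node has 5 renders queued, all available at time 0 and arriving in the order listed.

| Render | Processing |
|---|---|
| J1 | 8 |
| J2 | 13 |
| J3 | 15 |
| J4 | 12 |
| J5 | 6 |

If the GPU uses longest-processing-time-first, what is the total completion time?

185

LPT (decreasing processing time): J3 J2 J4 J1 J5.
J3: 0→15
J2: 15→28
J4: 28→40
J1: 40→48
J5: 48→54
Sum = 15+28+40+48+54 = 185.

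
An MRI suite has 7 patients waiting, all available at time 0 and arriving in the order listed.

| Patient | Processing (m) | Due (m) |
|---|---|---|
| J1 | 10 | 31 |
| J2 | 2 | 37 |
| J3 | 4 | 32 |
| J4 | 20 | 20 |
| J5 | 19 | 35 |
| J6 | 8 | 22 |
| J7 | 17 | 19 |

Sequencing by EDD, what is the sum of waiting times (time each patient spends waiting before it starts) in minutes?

EDD (increasing due date): J7 J4 J6 J1 J3 J5 J2.
J7: waits 0, runs 0→17
J4: waits 17, runs 17→37
J6: waits 37, runs 37→45
J1: waits 45, runs 45→55
J3: waits 55, runs 55→59
J5: waits 59, runs 59→78
J2: waits 78, runs 78→80
Sum = 0+17+37+45+55+59+78 = 291.

291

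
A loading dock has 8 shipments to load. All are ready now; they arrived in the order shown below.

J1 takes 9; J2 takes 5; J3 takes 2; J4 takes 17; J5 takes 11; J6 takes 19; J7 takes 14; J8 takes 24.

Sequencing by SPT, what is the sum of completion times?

SPT (increasing processing time): J3 J2 J1 J5 J7 J4 J6 J8.
J3: 0→2
J2: 2→7
J1: 7→16
J5: 16→27
J7: 27→41
J4: 41→58
J6: 58→77
J8: 77→101
Sum = 2+7+16+27+41+58+77+101 = 329.

329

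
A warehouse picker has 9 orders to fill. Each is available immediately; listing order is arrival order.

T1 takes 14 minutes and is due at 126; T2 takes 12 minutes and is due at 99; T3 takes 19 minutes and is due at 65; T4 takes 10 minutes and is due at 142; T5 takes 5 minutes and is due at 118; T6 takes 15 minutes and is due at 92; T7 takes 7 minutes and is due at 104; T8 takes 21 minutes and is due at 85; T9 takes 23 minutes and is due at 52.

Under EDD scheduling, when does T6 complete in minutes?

78

EDD (increasing due date): T9 T3 T8 T6 T2 T7 T5 T1 T4.
T9: 0→23
T3: 23→42
T8: 42→63
T6: 63→78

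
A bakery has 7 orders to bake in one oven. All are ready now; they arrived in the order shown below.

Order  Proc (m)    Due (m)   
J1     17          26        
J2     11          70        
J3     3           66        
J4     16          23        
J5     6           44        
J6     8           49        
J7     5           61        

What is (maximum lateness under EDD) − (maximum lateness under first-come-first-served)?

EDD (increasing due date): J4 J1 J5 J6 J7 J3 J2.
J4: 0→16, due 23, lateness -7
J1: 16→33, due 26, lateness 7
J5: 33→39, due 44, lateness -5
J6: 39→47, due 49, lateness -2
J7: 47→52, due 61, lateness -9
J3: 52→55, due 66, lateness -11
J2: 55→66, due 70, lateness -4
Maximum = 7.
FIFO (arrival order): J1 J2 J3 J4 J5 J6 J7.
J1: 0→17, due 26, lateness -9
J2: 17→28, due 70, lateness -42
J3: 28→31, due 66, lateness -35
J4: 31→47, due 23, lateness 24
J5: 47→53, due 44, lateness 9
J6: 53→61, due 49, lateness 12
J7: 61→66, due 61, lateness 5
Maximum = 24.
Difference = 7 − 24 = -17.

-17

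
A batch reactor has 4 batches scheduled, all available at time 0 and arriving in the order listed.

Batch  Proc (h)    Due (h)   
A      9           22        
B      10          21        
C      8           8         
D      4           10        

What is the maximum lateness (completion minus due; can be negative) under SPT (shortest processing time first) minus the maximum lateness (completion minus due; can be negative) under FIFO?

-11

SPT (increasing processing time): D C A B.
D: 0→4, due 10, lateness -6
C: 4→12, due 8, lateness 4
A: 12→21, due 22, lateness -1
B: 21→31, due 21, lateness 10
Maximum = 10.
FIFO (arrival order): A B C D.
A: 0→9, due 22, lateness -13
B: 9→19, due 21, lateness -2
C: 19→27, due 8, lateness 19
D: 27→31, due 10, lateness 21
Maximum = 21.
Difference = 10 − 21 = -11.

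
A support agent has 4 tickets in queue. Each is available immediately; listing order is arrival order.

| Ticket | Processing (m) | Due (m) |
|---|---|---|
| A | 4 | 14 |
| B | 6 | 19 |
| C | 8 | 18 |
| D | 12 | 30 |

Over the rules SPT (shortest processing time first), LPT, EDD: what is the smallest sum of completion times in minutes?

62

SPT (increasing processing time): A B C D.
A: 0→4
B: 4→10
C: 10→18
D: 18→30
Sum = 4+10+18+30 = 62.
LPT (decreasing processing time): D C B A.
D: 0→12
C: 12→20
B: 20→26
A: 26→30
Sum = 12+20+26+30 = 88.
EDD (increasing due date): A C B D.
A: 0→4
C: 4→12
B: 12→18
D: 18→30
Sum = 4+12+18+30 = 64.
SPT 62, LPT 88, EDD 64 → minimum 62.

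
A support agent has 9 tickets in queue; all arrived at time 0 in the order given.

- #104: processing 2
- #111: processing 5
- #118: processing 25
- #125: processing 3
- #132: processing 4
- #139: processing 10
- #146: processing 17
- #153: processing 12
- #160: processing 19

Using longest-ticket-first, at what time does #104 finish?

LPT (decreasing processing time): #118 #160 #146 #153 #139 #111 #132 #125 #104.
#118: 0→25
#160: 25→44
#146: 44→61
#153: 61→73
#139: 73→83
#111: 83→88
#132: 88→92
#125: 92→95
#104: 95→97

97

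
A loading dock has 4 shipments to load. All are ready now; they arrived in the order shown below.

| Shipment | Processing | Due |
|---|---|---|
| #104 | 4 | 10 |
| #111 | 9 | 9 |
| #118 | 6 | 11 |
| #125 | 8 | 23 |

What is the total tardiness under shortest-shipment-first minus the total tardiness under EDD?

3

SPT (increasing processing time): #104 #118 #125 #111.
#104: 0→4, due 10, tardiness 0
#118: 4→10, due 11, tardiness 0
#125: 10→18, due 23, tardiness 0
#111: 18→27, due 9, tardiness 18
Sum = 0+0+0+18 = 18.
EDD (increasing due date): #111 #104 #118 #125.
#111: 0→9, due 9, tardiness 0
#104: 9→13, due 10, tardiness 3
#118: 13→19, due 11, tardiness 8
#125: 19→27, due 23, tardiness 4
Sum = 0+3+8+4 = 15.
Difference = 18 − 15 = 3.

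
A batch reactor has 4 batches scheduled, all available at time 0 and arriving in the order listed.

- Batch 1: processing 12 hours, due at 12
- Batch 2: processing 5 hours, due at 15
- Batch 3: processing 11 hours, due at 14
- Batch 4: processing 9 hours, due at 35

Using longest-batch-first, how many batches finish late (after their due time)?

LPT (decreasing processing time): Batch 1 Batch 3 Batch 4 Batch 2.
Batch 1: 0→12, due 12, tardiness 0
Batch 3: 12→23, due 14, tardiness 9
Batch 4: 23→32, due 35, tardiness 0
Batch 2: 32→37, due 15, tardiness 22
Late batches: 2.

2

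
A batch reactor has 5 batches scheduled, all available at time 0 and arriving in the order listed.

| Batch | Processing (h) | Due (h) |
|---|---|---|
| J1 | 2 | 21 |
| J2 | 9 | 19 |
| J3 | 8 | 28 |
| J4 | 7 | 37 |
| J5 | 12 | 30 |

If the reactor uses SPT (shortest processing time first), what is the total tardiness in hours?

15

SPT (increasing processing time): J1 J4 J3 J2 J5.
J1: 0→2, due 21, tardiness 0
J4: 2→9, due 37, tardiness 0
J3: 9→17, due 28, tardiness 0
J2: 17→26, due 19, tardiness 7
J5: 26→38, due 30, tardiness 8
Sum = 0+0+0+7+8 = 15.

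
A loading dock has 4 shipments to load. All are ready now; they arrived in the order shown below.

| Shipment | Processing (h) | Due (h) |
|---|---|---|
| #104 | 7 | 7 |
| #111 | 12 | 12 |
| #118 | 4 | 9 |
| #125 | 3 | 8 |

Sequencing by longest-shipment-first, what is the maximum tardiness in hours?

LPT (decreasing processing time): #111 #104 #118 #125.
#111: 0→12, due 12, tardiness 0
#104: 12→19, due 7, tardiness 12
#118: 19→23, due 9, tardiness 14
#125: 23→26, due 8, tardiness 18
Maximum = 18.

18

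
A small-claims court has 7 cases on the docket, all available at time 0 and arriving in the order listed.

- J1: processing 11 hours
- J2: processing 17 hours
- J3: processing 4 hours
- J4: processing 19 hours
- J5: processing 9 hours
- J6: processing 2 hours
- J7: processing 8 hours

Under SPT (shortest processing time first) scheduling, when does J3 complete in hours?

6

SPT (increasing processing time): J6 J3 J7 J5 J1 J2 J4.
J6: 0→2
J3: 2→6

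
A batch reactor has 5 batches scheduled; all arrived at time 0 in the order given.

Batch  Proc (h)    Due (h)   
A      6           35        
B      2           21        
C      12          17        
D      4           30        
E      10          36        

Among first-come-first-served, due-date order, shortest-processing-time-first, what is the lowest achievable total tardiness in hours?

0

FIFO (arrival order): A B C D E.
A: 0→6, due 35, tardiness 0
B: 6→8, due 21, tardiness 0
C: 8→20, due 17, tardiness 3
D: 20→24, due 30, tardiness 0
E: 24→34, due 36, tardiness 0
Sum = 0+0+3+0+0 = 3.
EDD (increasing due date): C B D A E.
C: 0→12, due 17, tardiness 0
B: 12→14, due 21, tardiness 0
D: 14→18, due 30, tardiness 0
A: 18→24, due 35, tardiness 0
E: 24→34, due 36, tardiness 0
Sum = 0+0+0+0+0 = 0.
SPT (increasing processing time): B D A E C.
B: 0→2, due 21, tardiness 0
D: 2→6, due 30, tardiness 0
A: 6→12, due 35, tardiness 0
E: 12→22, due 36, tardiness 0
C: 22→34, due 17, tardiness 17
Sum = 0+0+0+0+17 = 17.
FIFO 3, EDD 0, SPT 17 → minimum 0.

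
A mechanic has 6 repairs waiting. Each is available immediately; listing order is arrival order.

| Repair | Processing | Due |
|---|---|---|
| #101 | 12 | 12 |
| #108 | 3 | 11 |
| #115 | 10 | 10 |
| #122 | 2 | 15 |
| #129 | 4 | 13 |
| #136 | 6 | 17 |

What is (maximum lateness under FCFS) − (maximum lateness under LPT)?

-4

FIFO (arrival order): #101 #108 #115 #122 #129 #136.
#101: 0→12, due 12, lateness 0
#108: 12→15, due 11, lateness 4
#115: 15→25, due 10, lateness 15
#122: 25→27, due 15, lateness 12
#129: 27→31, due 13, lateness 18
#136: 31→37, due 17, lateness 20
Maximum = 20.
LPT (decreasing processing time): #101 #115 #136 #129 #108 #122.
#101: 0→12, due 12, lateness 0
#115: 12→22, due 10, lateness 12
#136: 22→28, due 17, lateness 11
#129: 28→32, due 13, lateness 19
#108: 32→35, due 11, lateness 24
#122: 35→37, due 15, lateness 22
Maximum = 24.
Difference = 20 − 24 = -4.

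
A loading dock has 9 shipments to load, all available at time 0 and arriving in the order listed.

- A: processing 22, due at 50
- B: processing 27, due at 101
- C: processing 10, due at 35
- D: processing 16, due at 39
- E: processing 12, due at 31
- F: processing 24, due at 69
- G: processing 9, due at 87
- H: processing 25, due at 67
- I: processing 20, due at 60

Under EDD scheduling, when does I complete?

80

EDD (increasing due date): E C D A I H F G B.
E: 0→12
C: 12→22
D: 22→38
A: 38→60
I: 60→80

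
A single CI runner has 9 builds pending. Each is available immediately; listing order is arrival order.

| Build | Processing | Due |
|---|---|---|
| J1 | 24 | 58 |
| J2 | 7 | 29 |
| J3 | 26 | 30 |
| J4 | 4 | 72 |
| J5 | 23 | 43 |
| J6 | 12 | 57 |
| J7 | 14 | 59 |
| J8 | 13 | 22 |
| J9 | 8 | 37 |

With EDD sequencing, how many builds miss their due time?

EDD (increasing due date): J8 J2 J3 J9 J5 J6 J1 J7 J4.
J8: 0→13, due 22, tardiness 0
J2: 13→20, due 29, tardiness 0
J3: 20→46, due 30, tardiness 16
J9: 46→54, due 37, tardiness 17
J5: 54→77, due 43, tardiness 34
J6: 77→89, due 57, tardiness 32
J1: 89→113, due 58, tardiness 55
J7: 113→127, due 59, tardiness 68
J4: 127→131, due 72, tardiness 59
Late builds: 7.

7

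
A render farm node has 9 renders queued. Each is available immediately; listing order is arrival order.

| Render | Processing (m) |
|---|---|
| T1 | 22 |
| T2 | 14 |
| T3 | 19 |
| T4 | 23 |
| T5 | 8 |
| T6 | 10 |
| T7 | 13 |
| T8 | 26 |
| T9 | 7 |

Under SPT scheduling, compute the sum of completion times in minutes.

SPT (increasing processing time): T9 T5 T6 T7 T2 T3 T1 T4 T8.
T9: 0→7
T5: 7→15
T6: 15→25
T7: 25→38
T2: 38→52
T3: 52→71
T1: 71→93
T4: 93→116
T8: 116→142
Sum = 7+15+25+38+52+71+93+116+142 = 559.

559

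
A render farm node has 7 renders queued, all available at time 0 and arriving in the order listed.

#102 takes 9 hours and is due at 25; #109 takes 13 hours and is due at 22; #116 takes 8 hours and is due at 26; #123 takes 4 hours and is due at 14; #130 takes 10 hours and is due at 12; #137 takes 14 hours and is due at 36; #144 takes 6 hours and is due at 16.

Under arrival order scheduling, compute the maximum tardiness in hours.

48

FIFO (arrival order): #102 #109 #116 #123 #130 #137 #144.
#102: 0→9, due 25, tardiness 0
#109: 9→22, due 22, tardiness 0
#116: 22→30, due 26, tardiness 4
#123: 30→34, due 14, tardiness 20
#130: 34→44, due 12, tardiness 32
#137: 44→58, due 36, tardiness 22
#144: 58→64, due 16, tardiness 48
Maximum = 48.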